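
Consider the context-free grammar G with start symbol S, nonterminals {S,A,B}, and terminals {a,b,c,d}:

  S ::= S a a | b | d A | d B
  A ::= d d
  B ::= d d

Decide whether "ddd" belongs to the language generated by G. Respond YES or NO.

CNF form of G:
  S -> S X2 | T0 A | T0 B | b
  A -> T0 T0
  B -> T0 T0
  T0 -> d
  T1 -> a
  X2 -> T1 T1

CYK fill:
  T[0,0] 'd' = {T0}  orig:{}
  T[1,1] 'd' = {T0}  orig:{}
  T[2,2] 'd' = {T0}  orig:{}
  T[0,1] 'dd' = {A,B}
  T[1,2] 'dd' = {A,B}
  T[0,2] 'ddd' = {S}

S ∈ T[0,2] ⇒ YES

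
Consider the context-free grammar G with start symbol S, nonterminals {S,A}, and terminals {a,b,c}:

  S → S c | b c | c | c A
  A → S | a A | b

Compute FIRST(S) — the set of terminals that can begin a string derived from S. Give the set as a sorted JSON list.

FIRST iteration:
[1]
  A via A→a A: +{a}
  A via A→b: +{b}
  S via S→b c: +{b}
  S via S→c: +{c}
  S: {b,c}  A: {a,b}
[2]
  A via A→S: +{c}
  S: {b,c}  A: {a,b,c}
[3] — fixpoint
  S: {b,c}  A: {a,b,c}

FIRST(S) = ["b", "c"]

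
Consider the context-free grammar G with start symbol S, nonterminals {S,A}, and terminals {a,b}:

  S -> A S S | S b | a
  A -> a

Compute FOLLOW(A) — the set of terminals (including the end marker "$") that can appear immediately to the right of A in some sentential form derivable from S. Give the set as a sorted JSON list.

Compute FIRST by fixpoint:
round 1:
  A via A→a: +{a}
  S via S→A S S: +{a}
  FIRST[S]={a}  FIRST[A]={a}
round 2: (stable)
  FIRST[S]={a}  FIRST[A]={a}

Compute FOLLOW by fixpoint:
FOLLOW(S) := {$}
[1]
  S→A S S: FOLLOW(A) ⊇ FIRST(S) = {a}; new: +{a}
  S→A S S: FOLLOW(S) ⊇ FIRST(S) = {a}; new: +{a}
  S→S b: FOLLOW(S) ⊇ FIRST(b) = {b}; new: +{b}
  FOLLOW[S]={$,a,b}  FOLLOW[A]={a}
[2] (stable)
  FOLLOW[S]={$,a,b}  FOLLOW[A]={a}

FOLLOW(A) = ["a"]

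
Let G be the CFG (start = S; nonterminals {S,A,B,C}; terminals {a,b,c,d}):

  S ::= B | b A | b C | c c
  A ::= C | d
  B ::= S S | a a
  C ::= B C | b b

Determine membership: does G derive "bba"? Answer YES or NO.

CNF form of G:
  S -> S S | T0 A | T0 C | T1 T1 | T2 T2
  A -> B C | T0 T0 | d
  B -> S S | T1 T1
  C -> B C | T0 T0
  T0 -> b
  T1 -> a
  T2 -> c

CYK table (by increasing span):
  cell(0,0) b: {T0}  orig:{}
  cell(1,1) b: {T0}  orig:{}
  cell(2,2) a: {T1}  orig:{}
  cell(0,1) bb: {A,C}
  cell(1,2) ba: ∅
  cell(0,2) bba: ∅

S ∉ T[0,2] ⇒ NO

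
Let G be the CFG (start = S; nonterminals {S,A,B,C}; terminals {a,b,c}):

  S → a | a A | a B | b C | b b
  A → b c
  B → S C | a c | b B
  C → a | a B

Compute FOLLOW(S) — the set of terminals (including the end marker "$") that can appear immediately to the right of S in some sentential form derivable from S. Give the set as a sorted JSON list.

FIRST iteration:
pass 1:
  A via A→b c: +{b}
  B via B→a c: +{a}
  B via B→b B: +{b}
  C via C→a: +{a}
  S via S→a: +{a}
  S via S→b C: +{b}
  S: {a,b}  A: {b}  B: {a,b}  C: {a}
pass 2: done
  S: {a,b}  A: {b}  B: {a,b}  C: {a}

FOLLOW sets:
initialize: $ ∈ FOLLOW(S)
round 1:
  B→S C: FOLLOW(S) ⊇ FIRST(C) = {a}; new: +{a}
  S→a A: FOLLOW(A) ⊇ FOLLOW(S) ⊇ {$,a}; new: +{$,a}
  S→a B: FOLLOW(B) ⊇ FOLLOW(S) ⊇ {$,a}; new: +{$,a}
  S→b C: FOLLOW(C) ⊇ FOLLOW(S) ⊇ {$,a}; new: +{$,a}
  S: {$,a}  A: {$,a}  B: {$,a}  C: {$,a}
round 2: — fixpoint
  S: {$,a}  A: {$,a}  B: {$,a}  C: {$,a}

FOLLOW(S) = ["$", "a"]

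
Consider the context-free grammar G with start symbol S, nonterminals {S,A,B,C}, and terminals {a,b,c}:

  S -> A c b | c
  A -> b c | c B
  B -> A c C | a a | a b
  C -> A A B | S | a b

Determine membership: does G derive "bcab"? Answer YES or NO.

Convert to CNF:
  S -> A X6 | c
  A -> T0 T1 | T1 B
  B -> A X3 | T2 T0 | T2 T2
  C -> A X4 | A X5 | T2 T0 | c
  T0 -> b
  T1 -> c
  T2 -> a
  X3 -> T1 C
  X4 -> A B
  X5 -> T1 T0
  X6 -> T1 T0

CYK fill:
  cell(0,0) b: {T0}  orig:{}
  cell(1,1) c: {C,S,T1}  orig:{C,S}
  cell(2,2) a: {T2}  orig:{}
  cell(3,3) b: {T0}  orig:{}
  cell(0,1) bc: {A}
  cell(1,2) ca: ∅
  cell(2,3) ab: {B,C}
  cell(0,2) bca: ∅
  cell(1,3) cab: {A,X3}  orig:{A}
  cell(0,3) bcab: {X4}  orig:{}

S ∉ T[0,3] ⇒ NO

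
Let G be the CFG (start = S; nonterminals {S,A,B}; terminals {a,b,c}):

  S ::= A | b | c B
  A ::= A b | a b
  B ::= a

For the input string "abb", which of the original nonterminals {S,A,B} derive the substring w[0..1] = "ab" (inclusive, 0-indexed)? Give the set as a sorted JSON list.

Convert to CNF:
  S -> A T0 | T1 T0 | T2 B | b
  A -> A T0 | T1 T0
  B -> a
  T0 -> b
  T1 -> a
  T2 -> c

Fill CYK table bottom-up — only the sub-triangle for w[0..1]:
  T[0,0] 'a' = {B,T1}  orig:{B}
  T[1,1] 'b' = {S,T0}  orig:{S}
  T[0,1] 'ab' = {A,S}

Original NTs in T[0,1] deriving "ab": ["A", "S"]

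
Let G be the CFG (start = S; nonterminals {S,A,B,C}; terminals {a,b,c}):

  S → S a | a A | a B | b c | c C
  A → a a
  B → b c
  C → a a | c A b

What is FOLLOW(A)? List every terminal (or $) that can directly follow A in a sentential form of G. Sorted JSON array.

FIRST sets, iterate to fixpoint:
[1]
  A via A→a a: +{a}
  B via B→b c: +{b}
  C via C→a a: +{a}
  C via C→c A b: +{c}
  S via S→a A: +{a}
  S via S→b c: +{b}
  S via S→c C: +{c}
  S: {a,b,c}  A: {a}  B: {b}  C: {a,c}
[2] — fixpoint
  S: {a,b,c}  A: {a}  B: {b}  C: {a,c}

FOLLOW sets:
seed FOLLOW(S) with $
iter 1:
  C→c A b: FOLLOW(A) ⊇ FIRST(b) = {b}; new: +{b}
  S→S a: FOLLOW(S) ⊇ FIRST(a) = {a}; new: +{a}
  S→a A: FOLLOW(A) ⊇ FOLLOW(S) ⊇ {$,a}; new: +{$,a}
  S→a B: FOLLOW(B) ⊇ FOLLOW(S) ⊇ {$,a}; new: +{$,a}
  S→c C: FOLLOW(C) ⊇ FOLLOW(S) ⊇ {$,a}; new: +{$,a}
  S: {$,a}  A: {$,a,b}  B: {$,a}  C: {$,a}
iter 2: — fixpoint
  S: {$,a}  A: {$,a,b}  B: {$,a}  C: {$,a}

FOLLOW(A) = ["$", "a", "b"]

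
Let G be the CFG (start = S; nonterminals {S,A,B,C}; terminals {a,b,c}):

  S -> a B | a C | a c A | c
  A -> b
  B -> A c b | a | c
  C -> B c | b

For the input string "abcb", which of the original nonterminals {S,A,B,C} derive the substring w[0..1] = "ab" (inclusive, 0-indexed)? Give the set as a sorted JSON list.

CNF form of G:
  S -> T2 B | T2 C | T2 X4 | c
  A -> b
  B -> A X3 | a | c
  C -> B T0 | b
  T0 -> c
  T1 -> b
  T2 -> a
  X3 -> T0 T1
  X4 -> T0 A

CYK fill (cells [i..j] with 0 ≤ i ≤ j ≤ 1 only):
  T[0,0] 'a' = {B,T2}  orig:{B}
  T[1,1] 'b' = {A,C,T1}  orig:{A,C}
  T[0,1] 'ab' = {S}

Original NTs in T[0,1] deriving "ab": ["S"]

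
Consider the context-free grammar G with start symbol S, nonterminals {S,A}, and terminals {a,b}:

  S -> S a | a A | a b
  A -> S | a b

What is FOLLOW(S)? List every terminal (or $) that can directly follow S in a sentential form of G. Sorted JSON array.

Compute FIRST by fixpoint:
[1]
  A via A→a b: +{a}
  S via S→a A: +{a}
  S: {a}  A: {a}
[2] done
  S: {a}  A: {a}

FOLLOW sets:
FOLLOW(S) := {$}
round 1:
  S→S a: FOLLOW(S) ⊇ FIRST(a) = {a}; new: +{a}
  S→a A: FOLLOW(A) ⊇ FOLLOW(S) ⊇ {$,a}; new: +{$,a}
  S: {$,a}  A: {$,a}
round 2: (stable)
  S: {$,a}  A: {$,a}

FOLLOW(S) = ["$", "a"]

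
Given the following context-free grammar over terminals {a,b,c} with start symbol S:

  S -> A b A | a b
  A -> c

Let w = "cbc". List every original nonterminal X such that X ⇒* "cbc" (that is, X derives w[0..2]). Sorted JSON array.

Convert to CNF:
  S -> A X2 | T1 T0
  A -> c
  T0 -> b
  T1 -> a
  X2 -> T0 A

Fill CYK table bottom-up — only the sub-triangle for w[0..2]:
  T[0,0] 'c' = {A}
  T[1,1] 'b' = {T0}  orig:{}
  T[2,2] 'c' = {A}
  T[0,1] 'cb' = ∅
  T[1,2] 'bc' = {X2}  orig:{}
  T[0,2] 'cbc' = {S}

Original NTs in T[0,2] deriving "cbc": ["S"]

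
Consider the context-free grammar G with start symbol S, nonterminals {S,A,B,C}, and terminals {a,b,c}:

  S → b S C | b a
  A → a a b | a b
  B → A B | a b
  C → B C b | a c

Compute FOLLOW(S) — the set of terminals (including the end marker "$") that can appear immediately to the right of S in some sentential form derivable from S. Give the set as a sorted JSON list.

FIRST sets, iterate to fixpoint:
[1]
  A via A→a a b: +{a}
  B via B→A B: +{a}
  C via C→B C b: +{a}
  S via S→b S C: +{b}
  FIRST(S)={b}  FIRST(A)={a}  FIRST(B)={a}  FIRST(C)={a}
[2] done
  FIRST(S)={b}  FIRST(A)={a}  FIRST(B)={a}  FIRST(C)={a}

FOLLOW sets:
initialize: $ ∈ FOLLOW(S)
[1]
  B→A B: FOLLOW(A) ⊇ FIRST(B) = {a}; new: +{a}
  C→B C b: FOLLOW(B) ⊇ FIRST(C) = {a}; new: +{a}
  C→B C b: FOLLOW(C) ⊇ FIRST(b) = {b}; new: +{b}
  S→b S C: FOLLOW(S) ⊇ FIRST(C) = {a}; new: +{a}
  S→b S C: FOLLOW(C) ⊇ FOLLOW(S) ⊇ {$,a}; new: +{$,a}
  S: {$,a}  A: {a}  B: {a}  C: {$,a,b}
[2] (no change)
  S: {$,a}  A: {a}  B: {a}  C: {$,a,b}

FOLLOW(S) = ["$", "a"]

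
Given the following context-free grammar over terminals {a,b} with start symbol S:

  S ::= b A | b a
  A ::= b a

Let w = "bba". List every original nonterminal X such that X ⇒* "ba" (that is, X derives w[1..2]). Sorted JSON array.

Convert to CNF:
  S -> T0 A | T0 T1
  A -> T0 T1
  T0 -> b
  T1 -> a

Fill CYK table bottom-up, restricted to cells inside w[1..2]:
  cell(1,1) b: {T0}  orig:{}
  cell(2,2) a: {T1}  orig:{}
  cell(1,2) ba: {A,S}

Original NTs in T[1,2] deriving "ba": ["A", "S"]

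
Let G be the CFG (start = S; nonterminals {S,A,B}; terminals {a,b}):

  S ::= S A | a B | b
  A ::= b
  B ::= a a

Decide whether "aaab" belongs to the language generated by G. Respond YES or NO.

CNF form of G:
  S -> S A | T0 B | b
  A -> b
  B -> T0 T0
  T0 -> a

CYK table (by increasing span):
  cell(0,0) a: {T0}  orig:{}
  cell(1,1) a: {T0}  orig:{}
  cell(2,2) a: {T0}  orig:{}
  cell(3,3) b: {A,S}
  cell(0,1) aa: {B}
  cell(1,2) aa: {B}
  cell(2,3) ab: ∅
  cell(0,2) aaa: {S}
  cell(1,3) aab: ∅
  cell(0,3) aaab: {S}

S ∈ T[0,3] ⇒ YES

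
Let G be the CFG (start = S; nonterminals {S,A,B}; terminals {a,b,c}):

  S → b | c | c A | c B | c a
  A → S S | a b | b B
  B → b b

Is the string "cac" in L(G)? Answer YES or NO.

CNF form of G:
  S -> T2 A | T2 B | T2 T0 | b | c
  A -> S S | T0 T1 | T1 B
  B -> T1 T1
  T0 -> a
  T1 -> b
  T2 -> c

CYK table (by increasing span):
  [0..0]={S,T2}  "c"  orig:{S}
  [1..1]={T0}  "a"  orig:{}
  [2..2]={S,T2}  "c"  orig:{S}
  [0..1]={S}  "ca"
  [1..2]=∅  "ac"
  [0..2]={A}  "cac"

S ∉ T[0,2] ⇒ NO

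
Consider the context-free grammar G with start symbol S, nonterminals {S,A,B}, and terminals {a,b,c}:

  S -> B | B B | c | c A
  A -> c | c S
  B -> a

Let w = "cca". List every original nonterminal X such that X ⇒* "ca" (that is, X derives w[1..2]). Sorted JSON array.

CNF form of G:
  S -> B B | T0 A | a | c
  A -> T0 S | c
  B -> a
  T0 -> c

Fill CYK table bottom-up (cells [i..j] with 1 ≤ i ≤ j ≤ 2 only):
  [1..1]={A,S,T0}  "c"  orig:{A,S}
  [2..2]={B,S}  "a"
  [1..2]={A}  "ca"

Original NTs in T[1,2] deriving "ca": ["A"]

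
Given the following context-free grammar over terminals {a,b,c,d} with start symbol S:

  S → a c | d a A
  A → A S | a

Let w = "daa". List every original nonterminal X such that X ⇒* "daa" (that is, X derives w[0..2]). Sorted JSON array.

Convert to CNF:
  S -> T0 T1 | T2 X3
  A -> A S | a
  T0 -> a
  T1 -> c
  T2 -> d
  X3 -> T0 A

CYK table (by increasing span) — only the sub-triangle for w[0..2]:
  [0..0]={T2}  "d"  orig:{}
  [1..1]={A,T0}  "a"  orig:{A}
  [2..2]={A,T0}  "a"  orig:{A}
  [0..1]=∅  "da"
  [1..2]={X3}  "aa"  orig:{}
  [0..2]={S}  "daa"

Original NTs in T[0,2] deriving "daa": ["S"]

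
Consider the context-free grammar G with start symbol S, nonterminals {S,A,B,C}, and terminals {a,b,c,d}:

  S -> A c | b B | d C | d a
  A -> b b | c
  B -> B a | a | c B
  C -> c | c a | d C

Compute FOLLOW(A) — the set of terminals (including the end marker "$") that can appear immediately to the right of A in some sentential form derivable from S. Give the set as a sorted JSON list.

FIRST sets, iterate to fixpoint:
pass 1:
  A via A→b b: +{b}
  A via A→c: +{c}
  B via B→a: +{a}
  B via B→c B: +{c}
  C via C→c: +{c}
  C via C→d C: +{d}
  S via S→A c: +{b,c}
  S via S→d C: +{d}
  FIRST[S]={b,c,d}  FIRST[A]={b,c}  FIRST[B]={a,c}  FIRST[C]={c,d}
pass 2: — fixpoint
  FIRST[S]={b,c,d}  FIRST[A]={b,c}  FIRST[B]={a,c}  FIRST[C]={c,d}

Compute FOLLOW by fixpoint:
seed FOLLOW(S) with $
[1]
  B→B a: FOLLOW(B) ⊇ FIRST(a) = {a}; new: +{a}
  S→A c: FOLLOW(A) ⊇ FIRST(c) = {c}; new: +{c}
  S→b B: FOLLOW(B) ⊇ FOLLOW(S) ⊇ {$}; new: +{$}
  S→d C: FOLLOW(C) ⊇ FOLLOW(S) ⊇ {$}; new: +{$}
  S: {$}  A: {c}  B: {$,a}  C: {$}
[2] (no change)
  S: {$}  A: {c}  B: {$,a}  C: {$}

FOLLOW(A) = ["c"]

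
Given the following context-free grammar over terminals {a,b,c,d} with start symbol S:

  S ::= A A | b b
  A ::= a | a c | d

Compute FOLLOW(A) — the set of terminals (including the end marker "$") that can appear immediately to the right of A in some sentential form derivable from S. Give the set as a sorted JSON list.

FIRST iteration:
[1]
  A via A→a: +{a}
  A via A→d: +{d}
  S via S→A A: +{a,d}
  S via S→b b: +{b}
  FIRST[S]={a,b,d}  FIRST[A]={a,d}
[2] done
  FIRST[S]={a,b,d}  FIRST[A]={a,d}

Compute FOLLOW by fixpoint:
initialize: $ ∈ FOLLOW(S)
[1]
  S→A A: FOLLOW(A) ⊇ FIRST(A) = {a,d}; new: +{a,d}
  S→A A: FOLLOW(A) ⊇ FOLLOW(S) ⊇ {$}; new: +{$}
  FOLLOW[S]={$}  FOLLOW[A]={$,a,d}
[2] — fixpoint
  FOLLOW[S]={$}  FOLLOW[A]={$,a,d}

FOLLOW(A) = ["$", "a", "d"]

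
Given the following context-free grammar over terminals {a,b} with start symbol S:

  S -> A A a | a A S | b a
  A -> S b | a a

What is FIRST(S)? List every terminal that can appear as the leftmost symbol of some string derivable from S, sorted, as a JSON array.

Compute FIRST by fixpoint:
round 1:
  A via A→a a: +{a}
  S via S→A A a: +{a}
  S via S→b a: +{b}
  S: {a,b}  A: {a}
round 2:
  A via A→S b: +{b}
  S: {a,b}  A: {a,b}
round 3: done
  S: {a,b}  A: {a,b}

FIRST(S) = ["a", "b"]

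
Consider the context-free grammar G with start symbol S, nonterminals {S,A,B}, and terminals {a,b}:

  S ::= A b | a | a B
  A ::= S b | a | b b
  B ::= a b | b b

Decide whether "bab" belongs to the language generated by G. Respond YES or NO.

CNF form of G:
  S -> A T0 | T1 B | a
  A -> S T0 | T0 T0 | a
  B -> T0 T0 | T1 T0
  T0 -> b
  T1 -> a

Fill CYK table bottom-up:
  T[0,0] 'b' = {T0}  orig:{}
  T[1,1] 'a' = {A,S,T1}  orig:{A,S}
  T[2,2] 'b' = {T0}  orig:{}
  T[0,1] 'ba' = ∅
  T[1,2] 'ab' = {A,B,S}
  T[0,2] 'bab' = ∅

S ∉ T[0,2] ⇒ NO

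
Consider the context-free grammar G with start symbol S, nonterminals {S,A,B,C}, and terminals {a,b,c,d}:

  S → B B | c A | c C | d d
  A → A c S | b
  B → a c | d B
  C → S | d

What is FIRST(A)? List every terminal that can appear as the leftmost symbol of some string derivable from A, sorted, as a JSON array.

FIRST sets, iterate to fixpoint:
iter 1:
  A via A→b: +{b}
  B via B→a c: +{a}
  B via B→d B: +{d}
  C via C→d: +{d}
  S via S→B B: +{a,d}
  S via S→c A: +{c}
  S: {a,c,d}  A: {b}  B: {a,d}  C: {d}
iter 2:
  C via C→S: +{a,c}
  S: {a,c,d}  A: {b}  B: {a,d}  C: {a,c,d}
iter 3: (stable)
  S: {a,c,d}  A: {b}  B: {a,d}  C: {a,c,d}

FIRST(A) = ["b"]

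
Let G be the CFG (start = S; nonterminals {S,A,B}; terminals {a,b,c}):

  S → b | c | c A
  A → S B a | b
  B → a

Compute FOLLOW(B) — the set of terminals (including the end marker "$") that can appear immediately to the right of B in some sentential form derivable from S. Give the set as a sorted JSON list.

Compute FIRST by fixpoint:
iter 1:
  A via A→b: +{b}
  B via B→a: +{a}
  S via S→b: +{b}
  S via S→c: +{c}
  FIRST[S]={b,c}  FIRST[A]={b}  FIRST[B]={a}
iter 2:
  A via A→S B a: +{c}
  FIRST[S]={b,c}  FIRST[A]={b,c}  FIRST[B]={a}
iter 3: (stable)
  FIRST[S]={b,c}  FIRST[A]={b,c}  FIRST[B]={a}

FOLLOW sets:
seed FOLLOW(S) with $
round 1:
  A→S B a: FOLLOW(S) ⊇ FIRST(B) = {a}; new: +{a}
  A→S B a: FOLLOW(B) ⊇ FIRST(a) = {a}; new: +{a}
  S→c A: FOLLOW(A) ⊇ FOLLOW(S) ⊇ {$,a}; new: +{$,a}
  S: {$,a}  A: {$,a}  B: {a}
round 2: (stable)
  S: {$,a}  A: {$,a}  B: {a}

FOLLOW(B) = ["a"]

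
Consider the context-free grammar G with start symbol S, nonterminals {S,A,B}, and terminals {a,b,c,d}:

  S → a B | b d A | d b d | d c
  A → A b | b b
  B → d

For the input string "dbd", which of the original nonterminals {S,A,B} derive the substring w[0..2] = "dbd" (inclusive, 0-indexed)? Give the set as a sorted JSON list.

CNF form of G:
  S -> T0 X4 | T1 B | T2 T3 | T2 X5
  A -> A T0 | T0 T0
  B -> d
  T0 -> b
  T1 -> a
  T2 -> d
  T3 -> c
  X4 -> T2 A
  X5 -> T0 T2

CYK fill — only the sub-triangle for w[0..2]:
  cell(0,0) d: {B,T2}  orig:{B}
  cell(1,1) b: {T0}  orig:{}
  cell(2,2) d: {B,T2}  orig:{B}
  cell(0,1) db: ∅
  cell(1,2) bd: {X5}  orig:{}
  cell(0,2) dbd: {S}

Original NTs in T[0,2] deriving "dbd": ["S"]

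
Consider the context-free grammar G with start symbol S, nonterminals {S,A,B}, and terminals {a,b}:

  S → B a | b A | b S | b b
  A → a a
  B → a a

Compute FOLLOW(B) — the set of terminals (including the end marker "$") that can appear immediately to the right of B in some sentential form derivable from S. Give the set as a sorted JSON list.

Compute FIRST by fixpoint:
pass 1:
  A via A→a a: +{a}
  B via B→a a: +{a}
  S via S→B a: +{a}
  S via S→b A: +{b}
  S: {a,b}  A: {a}  B: {a}
pass 2: (stable)
  S: {a,b}  A: {a}  B: {a}

FOLLOW sets:
initialize: $ ∈ FOLLOW(S)
iter 1:
  S→B a: FOLLOW(B) ⊇ FIRST(a) = {a}; new: +{a}
  S→b A: FOLLOW(A) ⊇ FOLLOW(S) ⊇ {$}; new: +{$}
  FOLLOW(S)={$}  FOLLOW(A)={$}  FOLLOW(B)={a}
iter 2: done
  FOLLOW(S)={$}  FOLLOW(A)={$}  FOLLOW(B)={a}

FOLLOW(B) = ["a"]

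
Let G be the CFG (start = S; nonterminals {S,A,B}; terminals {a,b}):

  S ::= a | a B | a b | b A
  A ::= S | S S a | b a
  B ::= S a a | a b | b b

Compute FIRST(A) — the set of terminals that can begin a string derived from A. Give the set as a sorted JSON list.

FIRST iteration:
pass 1:
  A via A→b a: +{b}
  B via B→a b: +{a}
  B via B→b b: +{b}
  S via S→a: +{a}
  S via S→b A: +{b}
  FIRST[S]={a,b}  FIRST[A]={b}  FIRST[B]={a,b}
pass 2:
  A via A→S: +{a}
  FIRST[S]={a,b}  FIRST[A]={a,b}  FIRST[B]={a,b}
pass 3: — fixpoint
  FIRST[S]={a,b}  FIRST[A]={a,b}  FIRST[B]={a,b}

FIRST(A) = ["a", "b"]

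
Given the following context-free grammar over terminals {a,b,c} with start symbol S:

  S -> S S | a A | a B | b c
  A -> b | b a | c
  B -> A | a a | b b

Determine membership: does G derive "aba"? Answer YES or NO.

Convert to CNF:
  S -> S S | T0 T2 | T1 A | T1 B
  A -> T0 T1 | b | c
  B -> T0 T0 | T0 T1 | T1 T1 | b | c
  T0 -> b
  T1 -> a
  T2 -> c

CYK fill:
  [0..0]={T1}  "a"  orig:{}
  [1..1]={A,B,T0}  "b"  orig:{A,B}
  [2..2]={T1}  "a"  orig:{}
  [0..1]={S}  "ab"
  [1..2]={A,B}  "ba"
  [0..2]={S}  "aba"

S ∈ T[0,2] ⇒ YES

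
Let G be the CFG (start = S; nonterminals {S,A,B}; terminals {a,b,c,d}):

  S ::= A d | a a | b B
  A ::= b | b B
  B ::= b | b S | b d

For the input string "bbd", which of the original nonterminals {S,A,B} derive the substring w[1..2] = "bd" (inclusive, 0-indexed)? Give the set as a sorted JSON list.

Convert to CNF:
  S -> A T1 | T0 B | T2 T2
  A -> T0 B | b
  B -> T0 S | T0 T1 | b
  T0 -> b
  T1 -> d
  T2 -> a

CYK fill — only the sub-triangle for w[1..2]:
  [1..1]={A,B,T0}  "b"  orig:{A,B}
  [2..2]={T1}  "d"  orig:{}
  [1..2]={B,S}  "bd"

Original NTs in T[1,2] deriving "bd": ["B", "S"]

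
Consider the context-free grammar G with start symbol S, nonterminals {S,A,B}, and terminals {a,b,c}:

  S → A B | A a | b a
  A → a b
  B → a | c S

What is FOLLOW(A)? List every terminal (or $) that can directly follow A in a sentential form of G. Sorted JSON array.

FIRST sets, iterate to fixpoint:
[1]
  A via A→a b: +{a}
  B via B→a: +{a}
  B via B→c S: +{c}
  S via S→A B: +{a}
  S via S→b a: +{b}
  FIRST(S)={a,b}  FIRST(A)={a}  FIRST(B)={a,c}
[2] (stable)
  FIRST(S)={a,b}  FIRST(A)={a}  FIRST(B)={a,c}

Compute FOLLOW by fixpoint:
seed FOLLOW(S) with $
round 1:
  S→A B: FOLLOW(A) ⊇ FIRST(B) = {a,c}; new: +{a,c}
  S→A B: FOLLOW(B) ⊇ FOLLOW(S) ⊇ {$}; new: +{$}
  FOLLOW(S)={$}  FOLLOW(A)={a,c}  FOLLOW(B)={$}
round 2: — fixpoint
  FOLLOW(S)={$}  FOLLOW(A)={a,c}  FOLLOW(B)={$}

FOLLOW(A) = ["a", "c"]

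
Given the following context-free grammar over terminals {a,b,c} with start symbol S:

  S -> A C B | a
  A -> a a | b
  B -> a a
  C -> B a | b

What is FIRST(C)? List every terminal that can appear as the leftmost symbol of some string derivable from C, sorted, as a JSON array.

FIRST iteration:
[1]
  A via A→a a: +{a}
  A via A→b: +{b}
  B via B→a a: +{a}
  C via C→B a: +{a}
  C via C→b: +{b}
  S via S→A C B: +{a,b}
  S: {a,b}  A: {a,b}  B: {a}  C: {a,b}
[2] (no change)
  S: {a,b}  A: {a,b}  B: {a}  C: {a,b}

FIRST(C) = ["a", "b"]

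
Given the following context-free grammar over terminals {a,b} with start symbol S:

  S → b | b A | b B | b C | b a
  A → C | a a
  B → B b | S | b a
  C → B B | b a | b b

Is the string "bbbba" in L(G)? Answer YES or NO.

Convert to CNF:
  S -> T1 A | T1 B | T1 C | T1 T0 | b
  A -> B B | T0 T0 | T1 T0 | T1 T1
  B -> B T1 | T1 A | T1 B | T1 C | T1 T0 | b
  C -> B B | T1 T0 | T1 T1
  T0 -> a
  T1 -> b

CYK fill:
  T[0,0] 'b' = {B,S,T1}  orig:{B,S}
  T[1,1] 'b' = {B,S,T1}  orig:{B,S}
  T[2,2] 'b' = {B,S,T1}  orig:{B,S}
  T[3,3] 'b' = {B,S,T1}  orig:{B,S}
  T[4,4] 'a' = {T0}  orig:{}
  T[0,1] 'bb' = {A,B,C,S}
  T[1,2] 'bb' = {A,B,C,S}
  T[2,3] 'bb' = {A,B,C,S}
  T[3,4] 'ba' = {A,B,C,S}
  T[0,2] 'bbb' = {A,B,C,S}
  T[1,3] 'bbb' = {A,B,C,S}
  T[2,4] 'bba' = {A,B,C,S}
  T[0,3] 'bbbb' = {A,B,C,S}
  T[1,4] 'bbba' = {A,B,C,S}
  T[0,4] 'bbbba' = {A,B,C,S}

S ∈ T[0,4] ⇒ YES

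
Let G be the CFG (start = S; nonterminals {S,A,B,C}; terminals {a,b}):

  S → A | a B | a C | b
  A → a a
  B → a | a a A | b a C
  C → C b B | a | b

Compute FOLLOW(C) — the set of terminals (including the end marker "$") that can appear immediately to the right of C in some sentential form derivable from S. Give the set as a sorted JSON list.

FIRST sets, iterate to fixpoint:
iter 1:
  A via A→a a: +{a}
  B via B→a: +{a}
  B via B→b a C: +{b}
  C via C→a: +{a}
  C via C→b: +{b}
  S via S→A: +{a}
  S via S→b: +{b}
  S: {a,b}  A: {a}  B: {a,b}  C: {a,b}
iter 2: — fixpoint
  S: {a,b}  A: {a}  B: {a,b}  C: {a,b}

FOLLOW sets:
seed FOLLOW(S) with $
pass 1:
  C→C b B: FOLLOW(C) ⊇ FIRST(b) = {b}; new: +{b}
  C→C b B: FOLLOW(B) ⊇ FOLLOW(C) ⊇ {b}; new: +{b}
  S→A: FOLLOW(A) ⊇ FOLLOW(S) ⊇ {$}; new: +{$}
  S→a B: FOLLOW(B) ⊇ FOLLOW(S) ⊇ {$}; new: +{$}
  S→a C: FOLLOW(C) ⊇ FOLLOW(S) ⊇ {$}; new: +{$}
  S: {$}  A: {$}  B: {$,b}  C: {$,b}
pass 2:
  B→a a A: FOLLOW(A) ⊇ FOLLOW(B) ⊇ {$,b}; new: +{b}
  S: {$}  A: {$,b}  B: {$,b}  C: {$,b}
pass 3: done
  S: {$}  A: {$,b}  B: {$,b}  C: {$,b}

FOLLOW(C) = ["$", "b"]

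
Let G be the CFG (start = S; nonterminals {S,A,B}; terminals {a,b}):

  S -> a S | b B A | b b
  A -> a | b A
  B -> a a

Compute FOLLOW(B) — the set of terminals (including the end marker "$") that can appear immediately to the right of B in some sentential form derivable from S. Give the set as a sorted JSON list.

FIRST sets, iterate to fixpoint:
iter 1:
  A via A→a: +{a}
  A via A→b A: +{b}
  B via B→a a: +{a}
  S via S→a S: +{a}
  S via S→b B A: +{b}
  FIRST(S)={a,b}  FIRST(A)={a,b}  FIRST(B)={a}
iter 2: — fixpoint
  FIRST(S)={a,b}  FIRST(A)={a,b}  FIRST(B)={a}

FOLLOW iteration:
seed FOLLOW(S) with $
[1]
  S→b B A: FOLLOW(B) ⊇ FIRST(A) = {a,b}; new: +{a,b}
  S→b B A: FOLLOW(A) ⊇ FOLLOW(S) ⊇ {$}; new: +{$}
  FOLLOW[S]={$}  FOLLOW[A]={$}  FOLLOW[B]={a,b}
[2] (no change)
  FOLLOW[S]={$}  FOLLOW[A]={$}  FOLLOW[B]={a,b}

FOLLOW(B) = ["a", "b"]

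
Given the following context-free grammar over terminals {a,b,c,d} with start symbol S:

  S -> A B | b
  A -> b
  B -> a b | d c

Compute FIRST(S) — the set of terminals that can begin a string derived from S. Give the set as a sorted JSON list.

Compute FIRST by fixpoint:
[1]
  A via A→b: +{b}
  B via B→a b: +{a}
  B via B→d c: +{d}
  S via S→A B: +{b}
  FIRST(S)={b}  FIRST(A)={b}  FIRST(B)={a,d}
[2] done
  FIRST(S)={b}  FIRST(A)={b}  FIRST(B)={a,d}

FIRST(S) = ["b"]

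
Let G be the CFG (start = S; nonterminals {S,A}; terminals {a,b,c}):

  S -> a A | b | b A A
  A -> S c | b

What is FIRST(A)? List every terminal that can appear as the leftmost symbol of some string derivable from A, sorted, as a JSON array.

Compute FIRST by fixpoint:
[1]
  A via A→b: +{b}
  S via S→a A: +{a}
  S via S→b: +{b}
  S: {a,b}  A: {b}
[2]
  A via A→S c: +{a}
  S: {a,b}  A: {a,b}
[3] — fixpoint
  S: {a,b}  A: {a,b}

FIRST(A) = ["a", "b"]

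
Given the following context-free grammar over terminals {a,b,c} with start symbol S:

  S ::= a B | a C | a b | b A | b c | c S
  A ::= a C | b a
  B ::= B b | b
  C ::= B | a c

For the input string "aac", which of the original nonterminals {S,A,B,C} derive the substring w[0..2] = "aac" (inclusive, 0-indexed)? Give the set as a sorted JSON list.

Convert to CNF:
  S -> T0 B | T0 C | T0 T1 | T1 A | T1 T2 | T2 S
  A -> T0 C | T1 T0
  B -> B T1 | b
  C -> B T1 | T0 T2 | b
  T0 -> a
  T1 -> b
  T2 -> c

Fill CYK table bottom-up (cells [i..j] with 0 ≤ i ≤ j ≤ 2 only):
  [0..0]={T0}  "a"  orig:{}
  [1..1]={T0}  "a"  orig:{}
  [2..2]={T2}  "c"  orig:{}
  [0..1]=∅  "aa"
  [1..2]={C}  "ac"
  [0..2]={A,S}  "aac"

Original NTs in T[0,2] deriving "aac": ["A", "S"]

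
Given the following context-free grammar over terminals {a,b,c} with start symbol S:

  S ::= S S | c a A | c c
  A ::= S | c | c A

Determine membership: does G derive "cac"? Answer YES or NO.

Convert to CNF:
  S -> S S | T0 T0 | T0 X3
  A -> S S | T0 A | T0 T0 | T0 X2 | c
  T0 -> c
  T1 -> a
  X2 -> T1 A
  X3 -> T1 A

Fill CYK table bottom-up:
  T[0,0] 'c' = {A,T0}  orig:{A}
  T[1,1] 'a' = {T1}  orig:{}
  T[2,2] 'c' = {A,T0}  orig:{A}
  T[0,1] 'ca' = ∅
  T[1,2] 'ac' = {X2,X3}  orig:{}
  T[0,2] 'cac' = {A,S}

S ∈ T[0,2] ⇒ YES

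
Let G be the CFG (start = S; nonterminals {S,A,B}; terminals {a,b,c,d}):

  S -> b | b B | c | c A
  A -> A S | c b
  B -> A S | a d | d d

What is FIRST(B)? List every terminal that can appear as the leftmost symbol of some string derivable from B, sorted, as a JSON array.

Compute FIRST by fixpoint:
pass 1:
  A via A→c b: +{c}
  B via B→A S: +{c}
  B via B→a d: +{a}
  B via B→d d: +{d}
  S via S→b: +{b}
  S via S→c: +{c}
  S: {b,c}  A: {c}  B: {a,c,d}
pass 2: (no change)
  S: {b,c}  A: {c}  B: {a,c,d}

FIRST(B) = ["a", "c", "d"]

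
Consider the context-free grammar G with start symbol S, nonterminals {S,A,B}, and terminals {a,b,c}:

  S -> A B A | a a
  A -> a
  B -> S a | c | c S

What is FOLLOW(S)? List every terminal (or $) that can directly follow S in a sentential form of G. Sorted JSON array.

FIRST iteration:
iter 1:
  A via A→a: +{a}
  B via B→c: +{c}
  S via S→A B A: +{a}
  FIRST[S]={a}  FIRST[A]={a}  FIRST[B]={c}
iter 2:
  B via B→S a: +{a}
  FIRST[S]={a}  FIRST[A]={a}  FIRST[B]={a,c}
iter 3: (no change)
  FIRST[S]={a}  FIRST[A]={a}  FIRST[B]={a,c}

FOLLOW iteration:
seed FOLLOW(S) with $
[1]
  B→S a: FOLLOW(S) ⊇ FIRST(a) = {a}; new: +{a}
  S→A B A: FOLLOW(A) ⊇ FIRST(B) = {a,c}; new: +{a,c}
  S→A B A: FOLLOW(B) ⊇ FIRST(A) = {a}; new: +{a}
  S→A B A: FOLLOW(A) ⊇ FOLLOW(S) ⊇ {$,a}; new: +{$}
  FOLLOW(S)={$,a}  FOLLOW(A)={$,a,c}  FOLLOW(B)={a}
[2] (no change)
  FOLLOW(S)={$,a}  FOLLOW(A)={$,a,c}  FOLLOW(B)={a}

FOLLOW(S) = ["$", "a"]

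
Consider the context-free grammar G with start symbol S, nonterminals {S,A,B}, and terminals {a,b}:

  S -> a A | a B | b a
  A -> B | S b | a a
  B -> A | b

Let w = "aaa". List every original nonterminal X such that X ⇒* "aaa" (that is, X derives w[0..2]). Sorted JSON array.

CNF form of G:
  S -> T0 T1 | T1 A | T1 B
  A -> S T0 | T1 T1 | b
  B -> S T0 | T1 T1 | b
  T0 -> b
  T1 -> a

CYK fill — only the sub-triangle for w[0..2]:
  cell(0,0) a: {T1}  orig:{}
  cell(1,1) a: {T1}  orig:{}
  cell(2,2) a: {T1}  orig:{}
  cell(0,1) aa: {A,B}
  cell(1,2) aa: {A,B}
  cell(0,2) aaa: {S}

Original NTs in T[0,2] deriving "aaa": ["S"]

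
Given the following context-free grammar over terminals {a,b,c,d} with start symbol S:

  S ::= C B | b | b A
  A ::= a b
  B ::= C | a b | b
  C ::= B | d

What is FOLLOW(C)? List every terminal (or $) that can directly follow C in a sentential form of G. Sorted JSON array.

FIRST iteration:
pass 1:
  A via A→a b: +{a}
  B via B→a b: +{a}
  B via B→b: +{b}
  C via C→B: +{a,b}
  C via C→d: +{d}
  S via S→C B: +{a,b,d}
  FIRST(S)={a,b,d}  FIRST(A)={a}  FIRST(B)={a,b}  FIRST(C)={a,b,d}
pass 2:
  B via B→C: +{d}
  FIRST(S)={a,b,d}  FIRST(A)={a}  FIRST(B)={a,b,d}  FIRST(C)={a,b,d}
pass 3: (stable)
  FIRST(S)={a,b,d}  FIRST(A)={a}  FIRST(B)={a,b,d}  FIRST(C)={a,b,d}

FOLLOW sets:
initialize: $ ∈ FOLLOW(S)
pass 1:
  S→C B: FOLLOW(C) ⊇ FIRST(B) = {a,b,d}; new: +{a,b,d}
  S→C B: FOLLOW(B) ⊇ FOLLOW(S) ⊇ {$}; new: +{$}
  S→b A: FOLLOW(A) ⊇ FOLLOW(S) ⊇ {$}; new: +{$}
  S: {$}  A: {$}  B: {$}  C: {a,b,d}
pass 2:
  B→C: FOLLOW(C) ⊇ FOLLOW(B) ⊇ {$}; new: +{$}
  C→B: FOLLOW(B) ⊇ FOLLOW(C) ⊇ {$,a,b,d}; new: +{a,b,d}
  S: {$}  A: {$}  B: {$,a,b,d}  C: {$,a,b,d}
pass 3: (stable)
  S: {$}  A: {$}  B: {$,a,b,d}  C: {$,a,b,d}

FOLLOW(C) = ["$", "a", "b", "d"]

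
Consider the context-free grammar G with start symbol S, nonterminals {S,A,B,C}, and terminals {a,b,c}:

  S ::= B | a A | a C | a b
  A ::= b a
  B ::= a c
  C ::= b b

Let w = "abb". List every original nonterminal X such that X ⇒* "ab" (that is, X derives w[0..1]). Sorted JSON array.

Convert to CNF:
  S -> T1 A | T1 C | T1 T0 | T1 T2
  A -> T0 T1
  B -> T1 T2
  C -> T0 T0
  T0 -> b
  T1 -> a
  T2 -> c

CYK fill — only the sub-triangle for w[0..1]:
  [0..0]={T1}  "a"  orig:{}
  [1..1]={T0}  "b"  orig:{}
  [0..1]={S}  "ab"

Original NTs in T[0,1] deriving "ab": ["S"]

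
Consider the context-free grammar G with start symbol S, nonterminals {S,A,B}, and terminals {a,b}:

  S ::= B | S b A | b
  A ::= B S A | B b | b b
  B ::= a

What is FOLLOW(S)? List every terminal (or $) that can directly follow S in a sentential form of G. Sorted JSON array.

FIRST iteration:
[1]
  A via A→b b: +{b}
  B via B→a: +{a}
  S via S→B: +{a}
  S via S→b: +{b}
  FIRST(S)={a,b}  FIRST(A)={b}  FIRST(B)={a}
[2]
  A via A→B S A: +{a}
  FIRST(S)={a,b}  FIRST(A)={a,b}  FIRST(B)={a}
[3] (stable)
  FIRST(S)={a,b}  FIRST(A)={a,b}  FIRST(B)={a}

FOLLOW sets:
initialize: $ ∈ FOLLOW(S)
[1]
  A→B S A: FOLLOW(B) ⊇ FIRST(S) = {a,b}; new: +{a,b}
  A→B S A: FOLLOW(S) ⊇ FIRST(A) = {a,b}; new: +{a,b}
  S→B: FOLLOW(B) ⊇ FOLLOW(S) ⊇ {$,a,b}; new: +{$}
  S→S b A: FOLLOW(A) ⊇ FOLLOW(S) ⊇ {$,a,b}; new: +{$,a,b}
  FOLLOW[S]={$,a,b}  FOLLOW[A]={$,a,b}  FOLLOW[B]={$,a,b}
[2] done
  FOLLOW[S]={$,a,b}  FOLLOW[A]={$,a,b}  FOLLOW[B]={$,a,b}

FOLLOW(S) = ["$", "a", "b"]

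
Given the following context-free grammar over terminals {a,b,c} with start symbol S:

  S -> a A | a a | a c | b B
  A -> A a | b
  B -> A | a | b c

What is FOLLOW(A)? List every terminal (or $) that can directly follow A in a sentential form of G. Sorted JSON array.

FIRST sets, iterate to fixpoint:
round 1:
  A via A→b: +{b}
  B via B→A: +{b}
  B via B→a: +{a}
  S via S→a A: +{a}
  S via S→b B: +{b}
  FIRST(S)={a,b}  FIRST(A)={b}  FIRST(B)={a,b}
round 2: (stable)
  FIRST(S)={a,b}  FIRST(A)={b}  FIRST(B)={a,b}

FOLLOW sets:
initialize: $ ∈ FOLLOW(S)
iter 1:
  A→A a: FOLLOW(A) ⊇ FIRST(a) = {a}; new: +{a}
  S→a A: FOLLOW(A) ⊇ FOLLOW(S) ⊇ {$}; new: +{$}
  S→b B: FOLLOW(B) ⊇ FOLLOW(S) ⊇ {$}; new: +{$}
  FOLLOW(S)={$}  FOLLOW(A)={$,a}  FOLLOW(B)={$}
iter 2: done
  FOLLOW(S)={$}  FOLLOW(A)={$,a}  FOLLOW(B)={$}

FOLLOW(A) = ["$", "a"]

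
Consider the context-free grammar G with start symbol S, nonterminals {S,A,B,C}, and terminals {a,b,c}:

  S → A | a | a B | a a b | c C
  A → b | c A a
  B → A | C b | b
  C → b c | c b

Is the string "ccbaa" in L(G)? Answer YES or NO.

CNF form of G:
  S -> T0 C | T0 X6 | T1 B | T1 X5 | a | b
  A -> T0 X3 | b
  B -> C T2 | T0 X4 | b
  C -> T0 T2 | T2 T0
  T0 -> c
  T1 -> a
  T2 -> b
  X3 -> A T1
  X4 -> A T1
  X5 -> T1 T2
  X6 -> A T1

CYK fill:
  [0..0]={T0}  "c"  orig:{}
  [1..1]={T0}  "c"  orig:{}
  [2..2]={A,B,S,T2}  "b"  orig:{A,B,S}
  [3..3]={S,T1}  "a"  orig:{S}
  [4..4]={S,T1}  "a"  orig:{S}
  [0..1]=∅  "cc"
  [1..2]={C}  "cb"
  [2..3]={X3,X4,X6}  "ba"  orig:{}
  [3..4]=∅  "aa"
  [0..2]={S}  "ccb"
  [1..3]={A,B,S}  "cba"
  [2..4]=∅  "baa"
  [0..3]=∅  "ccba"
  [1..4]={X3,X4,X6}  "cbaa"  orig:{}
  [0..4]={A,B,S}  "ccbaa"

S ∈ T[0,4] ⇒ YES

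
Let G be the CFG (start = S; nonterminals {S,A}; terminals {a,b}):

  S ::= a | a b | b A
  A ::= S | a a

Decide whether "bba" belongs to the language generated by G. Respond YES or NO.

Convert to CNF:
  S -> T0 T1 | T1 A | a
  A -> T0 T0 | T0 T1 | T1 A | a
  T0 -> a
  T1 -> b

Fill CYK table bottom-up:
  T[0,0] 'b' = {T1}  orig:{}
  T[1,1] 'b' = {T1}  orig:{}
  T[2,2] 'a' = {A,S,T0}  orig:{A,S}
  T[0,1] 'bb' = ∅
  T[1,2] 'ba' = {A,S}
  T[0,2] 'bba' = {A,S}

S ∈ T[0,2] ⇒ YES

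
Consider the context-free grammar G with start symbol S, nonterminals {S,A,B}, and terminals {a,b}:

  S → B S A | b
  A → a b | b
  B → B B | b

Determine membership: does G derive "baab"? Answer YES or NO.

Convert to CNF:
  S -> B X2 | b
  A -> T0 T1 | b
  B -> B B | b
  T0 -> a
  T1 -> b
  X2 -> S A

CYK table (by increasing span):
  [0..0]={A,B,S,T1}  "b"  orig:{A,B,S}
  [1..1]={T0}  "a"  orig:{}
  [2..2]={T0}  "a"  orig:{}
  [3..3]={A,B,S,T1}  "b"  orig:{A,B,S}
  [0..1]=∅  "ba"
  [1..2]=∅  "aa"
  [2..3]={A}  "ab"
  [0..2]=∅  "baa"
  [1..3]=∅  "aab"
  [0..3]=∅  "baab"

S ∉ T[0,3] ⇒ NO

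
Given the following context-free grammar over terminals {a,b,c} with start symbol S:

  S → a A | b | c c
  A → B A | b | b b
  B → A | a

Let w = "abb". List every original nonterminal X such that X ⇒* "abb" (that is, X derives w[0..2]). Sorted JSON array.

CNF form of G:
  S -> T1 A | T2 T2 | b
  A -> B A | T0 T0 | b
  B -> B A | T0 T0 | a | b
  T0 -> b
  T1 -> a
  T2 -> c

CYK fill (cells [i..j] with 0 ≤ i ≤ j ≤ 2 only):
  T[0,0] 'a' = {B,T1}  orig:{B}
  T[1,1] 'b' = {A,B,S,T0}  orig:{A,B,S}
  T[2,2] 'b' = {A,B,S,T0}  orig:{A,B,S}
  T[0,1] 'ab' = {A,B,S}
  T[1,2] 'bb' = {A,B}
  T[0,2] 'abb' = {A,B,S}

Original NTs in T[0,2] deriving "abb": ["A", "B", "S"]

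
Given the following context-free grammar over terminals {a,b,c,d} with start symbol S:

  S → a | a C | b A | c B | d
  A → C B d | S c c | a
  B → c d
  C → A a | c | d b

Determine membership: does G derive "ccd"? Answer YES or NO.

Convert to CNF:
  S -> T1 B | T2 C | T3 A | a | d
  A -> C X4 | S X5 | a
  B -> T1 T0
  C -> A T2 | T0 T3 | c
  T0 -> d
  T1 -> c
  T2 -> a
  T3 -> b
  X4 -> B T0
  X5 -> T1 T1

Fill CYK table bottom-up:
  cell(0,0) c: {C,T1}  orig:{C}
  cell(1,1) c: {C,T1}  orig:{C}
  cell(2,2) d: {S,T0}  orig:{S}
  cell(0,1) cc: {X5}  orig:{}
  cell(1,2) cd: {B}
  cell(0,2) ccd: {S}

S ∈ T[0,2] ⇒ YES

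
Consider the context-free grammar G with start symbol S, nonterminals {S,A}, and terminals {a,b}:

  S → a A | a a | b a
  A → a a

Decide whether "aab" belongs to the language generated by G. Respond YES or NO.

Convert to CNF:
  S -> T0 A | T0 T0 | T1 T0
  A -> T0 T0
  T0 -> a
  T1 -> b

Fill CYK table bottom-up:
  T[0,0] 'a' = {T0}  orig:{}
  T[1,1] 'a' = {T0}  orig:{}
  T[2,2] 'b' = {T1}  orig:{}
  T[0,1] 'aa' = {A,S}
  T[1,2] 'ab' = ∅
  T[0,2] 'aab' = ∅

S ∉ T[0,2] ⇒ NO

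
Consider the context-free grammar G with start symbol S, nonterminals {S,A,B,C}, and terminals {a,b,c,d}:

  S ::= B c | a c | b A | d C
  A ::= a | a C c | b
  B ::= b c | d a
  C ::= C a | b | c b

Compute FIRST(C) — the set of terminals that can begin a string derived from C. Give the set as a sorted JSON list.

Compute FIRST by fixpoint:
iter 1:
  A via A→a: +{a}
  A via A→b: +{b}
  B via B→b c: +{b}
  B via B→d a: +{d}
  C via C→b: +{b}
  C via C→c b: +{c}
  S via S→B c: +{b,d}
  S via S→a c: +{a}
  S: {a,b,d}  A: {a,b}  B: {b,d}  C: {b,c}
iter 2: (no change)
  S: {a,b,d}  A: {a,b}  B: {b,d}  C: {b,c}

FIRST(C) = ["b", "c"]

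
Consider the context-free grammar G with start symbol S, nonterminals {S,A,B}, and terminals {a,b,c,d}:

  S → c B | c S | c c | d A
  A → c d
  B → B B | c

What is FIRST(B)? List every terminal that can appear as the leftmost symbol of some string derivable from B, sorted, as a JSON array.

FIRST iteration:
iter 1:
  A via A→c d: +{c}
  B via B→c: +{c}
  S via S→c B: +{c}
  S via S→d A: +{d}
  FIRST[S]={c,d}  FIRST[A]={c}  FIRST[B]={c}
iter 2: — fixpoint
  FIRST[S]={c,d}  FIRST[A]={c}  FIRST[B]={c}

FIRST(B) = ["c"]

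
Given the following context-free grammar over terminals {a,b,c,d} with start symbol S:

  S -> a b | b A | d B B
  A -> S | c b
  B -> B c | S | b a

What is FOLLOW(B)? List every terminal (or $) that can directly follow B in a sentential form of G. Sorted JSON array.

FIRST iteration:
[1]
  A via A→c b: +{c}
  B via B→b a: +{b}
  S via S→a b: +{a}
  S via S→b A: +{b}
  S via S→d B B: +{d}
  S: {a,b,d}  A: {c}  B: {b}
[2]
  A via A→S: +{a,b,d}
  B via B→S: +{a,d}
  S: {a,b,d}  A: {a,b,c,d}  B: {a,b,d}
[3] (stable)
  S: {a,b,d}  A: {a,b,c,d}  B: {a,b,d}

FOLLOW sets:
initialize: $ ∈ FOLLOW(S)
round 1:
  B→B c: FOLLOW(B) ⊇ FIRST(c) = {c}; new: +{c}
  B→S: FOLLOW(S) ⊇ FOLLOW(B) ⊇ {c}; new: +{c}
  S→b A: FOLLOW(A) ⊇ FOLLOW(S) ⊇ {$,c}; new: +{$,c}
  S→d B B: FOLLOW(B) ⊇ FIRST(B) = {a,b,d}; new: +{a,b,d}
  S→d B B: FOLLOW(B) ⊇ FOLLOW(S) ⊇ {$,c}; new: +{$}
  S: {$,c}  A: {$,c}  B: {$,a,b,c,d}
round 2:
  B→S: FOLLOW(S) ⊇ FOLLOW(B) ⊇ {$,a,b,c,d}; new: +{a,b,d}
  S→b A: FOLLOW(A) ⊇ FOLLOW(S) ⊇ {$,a,b,c,d}; new: +{a,b,d}
  S: {$,a,b,c,d}  A: {$,a,b,c,d}  B: {$,a,b,c,d}
round 3: (no change)
  S: {$,a,b,c,d}  A: {$,a,b,c,d}  B: {$,a,b,c,d}

FOLLOW(B) = ["$", "a", "b", "c", "d"]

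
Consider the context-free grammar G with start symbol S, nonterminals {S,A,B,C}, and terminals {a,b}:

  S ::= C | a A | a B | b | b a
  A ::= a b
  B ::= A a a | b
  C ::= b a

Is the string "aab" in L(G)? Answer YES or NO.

Convert to CNF:
  S -> T0 A | T0 B | T1 T0 | b
  A -> T0 T1
  B -> A X2 | b
  C -> T1 T0
  T0 -> a
  T1 -> b
  X2 -> T0 T0

Fill CYK table bottom-up:
  cell(0,0) a: {T0}  orig:{}
  cell(1,1) a: {T0}  orig:{}
  cell(2,2) b: {B,S,T1}  orig:{B,S}
  cell(0,1) aa: {X2}  orig:{}
  cell(1,2) ab: {A,S}
  cell(0,2) aab: {S}

S ∈ T[0,2] ⇒ YES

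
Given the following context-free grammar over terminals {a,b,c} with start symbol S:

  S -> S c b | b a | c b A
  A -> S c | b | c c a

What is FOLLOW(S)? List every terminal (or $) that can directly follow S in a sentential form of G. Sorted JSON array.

FIRST iteration:
pass 1:
  A via A→b: +{b}
  A via A→c c a: +{c}
  S via S→b a: +{b}
  S via S→c b A: +{c}
  S: {b,c}  A: {b,c}
pass 2: — fixpoint
  S: {b,c}  A: {b,c}

FOLLOW sets:
initialize: $ ∈ FOLLOW(S)
pass 1:
  A→S c: FOLLOW(S) ⊇ FIRST(c) = {c}; new: +{c}
  S→c b A: FOLLOW(A) ⊇ FOLLOW(S) ⊇ {$,c}; new: +{$,c}
  FOLLOW[S]={$,c}  FOLLOW[A]={$,c}
pass 2: (stable)
  FOLLOW[S]={$,c}  FOLLOW[A]={$,c}

FOLLOW(S) = ["$", "c"]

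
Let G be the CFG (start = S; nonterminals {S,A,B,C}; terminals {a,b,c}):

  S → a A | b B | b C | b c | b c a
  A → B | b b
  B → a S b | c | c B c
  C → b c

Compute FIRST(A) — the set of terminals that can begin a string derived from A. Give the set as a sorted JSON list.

Compute FIRST by fixpoint:
iter 1:
  A via A→b b: +{b}
  B via B→a S b: +{a}
  B via B→c: +{c}
  C via C→b c: +{b}
  S via S→a A: +{a}
  S via S→b B: +{b}
  FIRST[S]={a,b}  FIRST[A]={b}  FIRST[B]={a,c}  FIRST[C]={b}
iter 2:
  A via A→B: +{a,c}
  FIRST[S]={a,b}  FIRST[A]={a,b,c}  FIRST[B]={a,c}  FIRST[C]={b}
iter 3: (stable)
  FIRST[S]={a,b}  FIRST[A]={a,b,c}  FIRST[B]={a,c}  FIRST[C]={b}

FIRST(A) = ["a", "b", "c"]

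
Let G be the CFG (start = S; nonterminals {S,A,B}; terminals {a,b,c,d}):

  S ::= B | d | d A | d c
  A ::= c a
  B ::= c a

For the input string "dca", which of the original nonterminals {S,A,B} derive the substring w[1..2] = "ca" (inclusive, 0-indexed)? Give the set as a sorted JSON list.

Convert to CNF:
  S -> T0 T1 | T2 A | T2 T0 | d
  A -> T0 T1
  B -> T0 T1
  T0 -> c
  T1 -> a
  T2 -> d

Fill CYK table bottom-up (cells [i..j] with 1 ≤ i ≤ j ≤ 2 only):
  cell(1,1) c: {T0}  orig:{}
  cell(2,2) a: {T1}  orig:{}
  cell(1,2) ca: {A,B,S}

Original NTs in T[1,2] deriving "ca": ["A", "B", "S"]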